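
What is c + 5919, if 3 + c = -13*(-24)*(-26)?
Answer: -2196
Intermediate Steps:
c = -8115 (c = -3 - 13*(-24)*(-26) = -3 + 312*(-26) = -3 - 8112 = -8115)
c + 5919 = -8115 + 5919 = -2196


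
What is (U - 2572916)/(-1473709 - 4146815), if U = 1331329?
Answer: 1241587/5620524 ≈ 0.22090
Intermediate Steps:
(U - 2572916)/(-1473709 - 4146815) = (1331329 - 2572916)/(-1473709 - 4146815) = -1241587/(-5620524) = -1241587*(-1/5620524) = 1241587/5620524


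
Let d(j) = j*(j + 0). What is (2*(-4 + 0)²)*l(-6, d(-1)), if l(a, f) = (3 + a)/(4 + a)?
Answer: 48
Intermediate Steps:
d(j) = j² (d(j) = j*j = j²)
l(a, f) = (3 + a)/(4 + a)
(2*(-4 + 0)²)*l(-6, d(-1)) = (2*(-4 + 0)²)*((3 - 6)/(4 - 6)) = (2*(-4)²)*(-3/(-2)) = (2*16)*(-½*(-3)) = 32*(3/2) = 48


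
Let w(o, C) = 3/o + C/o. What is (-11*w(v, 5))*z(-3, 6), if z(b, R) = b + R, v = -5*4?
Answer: 66/5 ≈ 13.200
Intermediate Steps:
v = -20
z(b, R) = R + b
(-11*w(v, 5))*z(-3, 6) = (-11*(3 + 5)/(-20))*(6 - 3) = -(-11)*8/20*3 = -11*(-⅖)*3 = (22/5)*3 = 66/5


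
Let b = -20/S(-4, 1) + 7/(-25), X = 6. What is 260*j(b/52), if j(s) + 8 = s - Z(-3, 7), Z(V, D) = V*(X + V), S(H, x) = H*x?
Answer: 1418/5 ≈ 283.60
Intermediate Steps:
Z(V, D) = V*(6 + V)
b = 118/25 (b = -20/((-4*1)) + 7/(-25) = -20/(-4) + 7*(-1/25) = -20*(-¼) - 7/25 = 5 - 7/25 = 118/25 ≈ 4.7200)
j(s) = 1 + s (j(s) = -8 + (s - (-3)*(6 - 3)) = -8 + (s - (-3)*3) = -8 + (s - 1*(-9)) = -8 + (s + 9) = -8 + (9 + s) = 1 + s)
260*j(b/52) = 260*(1 + (118/25)/52) = 260*(1 + (118/25)*(1/52)) = 260*(1 + 59/650) = 260*(709/650) = 1418/5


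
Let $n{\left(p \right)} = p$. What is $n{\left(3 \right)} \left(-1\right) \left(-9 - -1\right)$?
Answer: $24$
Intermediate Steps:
$n{\left(3 \right)} \left(-1\right) \left(-9 - -1\right) = 3 \left(-1\right) \left(-9 - -1\right) = - 3 \left(-9 + 1\right) = \left(-3\right) \left(-8\right) = 24$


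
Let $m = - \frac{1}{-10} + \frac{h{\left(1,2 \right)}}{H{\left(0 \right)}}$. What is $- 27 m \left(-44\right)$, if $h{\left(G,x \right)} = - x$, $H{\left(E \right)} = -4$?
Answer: $\frac{3564}{5} \approx 712.8$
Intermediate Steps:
$m = \frac{3}{5}$ ($m = - \frac{1}{-10} + \frac{\left(-1\right) 2}{-4} = \left(-1\right) \left(- \frac{1}{10}\right) - - \frac{1}{2} = \frac{1}{10} + \frac{1}{2} = \frac{3}{5} \approx 0.6$)
$- 27 m \left(-44\right) = \left(-27\right) \frac{3}{5} \left(-44\right) = \left(- \frac{81}{5}\right) \left(-44\right) = \frac{3564}{5}$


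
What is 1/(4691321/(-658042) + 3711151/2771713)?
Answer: -260557652278/1508700310933 ≈ -0.17270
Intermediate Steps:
1/(4691321/(-658042) + 3711151/2771713) = 1/(4691321*(-1/658042) + 3711151*(1/2771713)) = 1/(-4691321/658042 + 3711151/2771713) = 1/(-1508700310933/260557652278) = -260557652278/1508700310933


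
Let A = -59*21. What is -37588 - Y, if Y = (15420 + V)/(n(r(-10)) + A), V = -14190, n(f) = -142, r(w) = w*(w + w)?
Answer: -51907798/1381 ≈ -37587.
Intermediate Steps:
r(w) = 2*w² (r(w) = w*(2*w) = 2*w²)
A = -1239
Y = -1230/1381 (Y = (15420 - 14190)/(-142 - 1239) = 1230/(-1381) = 1230*(-1/1381) = -1230/1381 ≈ -0.89066)
-37588 - Y = -37588 - 1*(-1230/1381) = -37588 + 1230/1381 = -51907798/1381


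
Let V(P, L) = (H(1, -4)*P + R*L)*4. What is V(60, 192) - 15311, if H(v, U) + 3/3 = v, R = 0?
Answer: -15311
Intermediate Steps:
H(v, U) = -1 + v
V(P, L) = 0 (V(P, L) = ((-1 + 1)*P + 0*L)*4 = (0*P + 0)*4 = (0 + 0)*4 = 0*4 = 0)
V(60, 192) - 15311 = 0 - 15311 = -15311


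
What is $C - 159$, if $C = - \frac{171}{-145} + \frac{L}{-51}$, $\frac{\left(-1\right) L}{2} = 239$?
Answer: $- \frac{1097774}{7395} \approx -148.45$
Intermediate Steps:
$L = -478$ ($L = \left(-2\right) 239 = -478$)
$C = \frac{78031}{7395}$ ($C = - \frac{171}{-145} - \frac{478}{-51} = \left(-171\right) \left(- \frac{1}{145}\right) - - \frac{478}{51} = \frac{171}{145} + \frac{478}{51} = \frac{78031}{7395} \approx 10.552$)
$C - 159 = \frac{78031}{7395} - 159 = - \frac{1097774}{7395}$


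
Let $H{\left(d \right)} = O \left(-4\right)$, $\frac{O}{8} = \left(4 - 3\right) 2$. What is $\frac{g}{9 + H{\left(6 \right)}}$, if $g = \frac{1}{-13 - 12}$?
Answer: $\frac{1}{1375} \approx 0.00072727$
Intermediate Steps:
$O = 16$ ($O = 8 \left(4 - 3\right) 2 = 8 \cdot 1 \cdot 2 = 8 \cdot 2 = 16$)
$H{\left(d \right)} = -64$ ($H{\left(d \right)} = 16 \left(-4\right) = -64$)
$g = - \frac{1}{25}$ ($g = \frac{1}{-25} = - \frac{1}{25} \approx -0.04$)
$\frac{g}{9 + H{\left(6 \right)}} = \frac{1}{9 - 64} \left(- \frac{1}{25}\right) = \frac{1}{-55} \left(- \frac{1}{25}\right) = \left(- \frac{1}{55}\right) \left(- \frac{1}{25}\right) = \frac{1}{1375}$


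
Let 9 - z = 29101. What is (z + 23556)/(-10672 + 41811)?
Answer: -5536/31139 ≈ -0.17778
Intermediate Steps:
z = -29092 (z = 9 - 1*29101 = 9 - 29101 = -29092)
(z + 23556)/(-10672 + 41811) = (-29092 + 23556)/(-10672 + 41811) = -5536/31139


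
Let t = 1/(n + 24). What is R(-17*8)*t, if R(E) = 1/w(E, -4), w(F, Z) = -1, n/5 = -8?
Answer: 1/16 ≈ 0.062500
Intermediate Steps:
n = -40 (n = 5*(-8) = -40)
R(E) = -1 (R(E) = 1/(-1) = -1)
t = -1/16 (t = 1/(-40 + 24) = 1/(-16) = -1/16 ≈ -0.062500)
R(-17*8)*t = -1*(-1/16) = 1/16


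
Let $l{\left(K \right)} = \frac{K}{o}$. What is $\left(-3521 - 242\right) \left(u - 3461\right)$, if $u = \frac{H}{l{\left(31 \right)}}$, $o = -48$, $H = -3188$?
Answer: $- \frac{172093279}{31} \approx -5.5514 \cdot 10^{6}$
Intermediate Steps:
$l{\left(K \right)} = - \frac{K}{48}$ ($l{\left(K \right)} = \frac{K}{-48} = K \left(- \frac{1}{48}\right) = - \frac{K}{48}$)
$u = \frac{153024}{31}$ ($u = - \frac{3188}{\left(- \frac{1}{48}\right) 31} = - \frac{3188}{- \frac{31}{48}} = \left(-3188\right) \left(- \frac{48}{31}\right) = \frac{153024}{31} \approx 4936.3$)
$\left(-3521 - 242\right) \left(u - 3461\right) = \left(-3521 - 242\right) \left(\frac{153024}{31} - 3461\right) = \left(-3763\right) \frac{45733}{31} = - \frac{172093279}{31}$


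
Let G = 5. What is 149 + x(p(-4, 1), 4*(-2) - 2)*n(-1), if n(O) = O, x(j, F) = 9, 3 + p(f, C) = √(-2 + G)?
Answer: 140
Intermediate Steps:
p(f, C) = -3 + √3 (p(f, C) = -3 + √(-2 + 5) = -3 + √3)
149 + x(p(-4, 1), 4*(-2) - 2)*n(-1) = 149 + 9*(-1) = 149 - 9 = 140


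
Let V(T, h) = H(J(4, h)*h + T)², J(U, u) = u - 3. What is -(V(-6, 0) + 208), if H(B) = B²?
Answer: -1504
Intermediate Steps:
J(U, u) = -3 + u
V(T, h) = (T + h*(-3 + h))⁴ (V(T, h) = (((-3 + h)*h + T)²)² = ((h*(-3 + h) + T)²)² = ((T + h*(-3 + h))²)² = (T + h*(-3 + h))⁴)
-(V(-6, 0) + 208) = -((-6 + 0*(-3 + 0))⁴ + 208) = -((-6 + 0*(-3))⁴ + 208) = -((-6 + 0)⁴ + 208) = -((-6)⁴ + 208) = -(1296 + 208) = -1*1504 = -1504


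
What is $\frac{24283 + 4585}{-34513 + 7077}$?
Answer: $- \frac{7217}{6859} \approx -1.0522$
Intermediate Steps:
$\frac{24283 + 4585}{-34513 + 7077} = \frac{28868}{-27436} = 28868 \left(- \frac{1}{27436}\right) = - \frac{7217}{6859}$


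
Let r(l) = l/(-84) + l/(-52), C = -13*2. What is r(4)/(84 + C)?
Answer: -17/7917 ≈ -0.0021473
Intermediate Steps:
C = -26
r(l) = -17*l/546 (r(l) = l*(-1/84) + l*(-1/52) = -l/84 - l/52 = -17*l/546)
r(4)/(84 + C) = (-17/546*4)/(84 - 26) = -34/273/58 = -34/273*1/58 = -17/7917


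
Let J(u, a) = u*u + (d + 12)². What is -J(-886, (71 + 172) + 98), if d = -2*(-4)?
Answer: -785396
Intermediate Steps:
d = 8
J(u, a) = 400 + u² (J(u, a) = u*u + (8 + 12)² = u² + 20² = u² + 400 = 400 + u²)
-J(-886, (71 + 172) + 98) = -(400 + (-886)²) = -(400 + 784996) = -1*785396 = -785396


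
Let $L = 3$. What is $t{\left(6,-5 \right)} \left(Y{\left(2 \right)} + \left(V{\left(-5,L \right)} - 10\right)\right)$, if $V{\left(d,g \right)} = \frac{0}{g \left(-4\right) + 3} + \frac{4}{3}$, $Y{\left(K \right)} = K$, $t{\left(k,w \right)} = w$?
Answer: $\frac{100}{3} \approx 33.333$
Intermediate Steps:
$V{\left(d,g \right)} = \frac{4}{3}$ ($V{\left(d,g \right)} = \frac{0}{- 4 g + 3} + 4 \cdot \frac{1}{3} = \frac{0}{3 - 4 g} + \frac{4}{3} = 0 + \frac{4}{3} = \frac{4}{3}$)
$t{\left(6,-5 \right)} \left(Y{\left(2 \right)} + \left(V{\left(-5,L \right)} - 10\right)\right) = - 5 \left(2 + \left(\frac{4}{3} - 10\right)\right) = - 5 \left(2 - \frac{26}{3}\right) = \left(-5\right) \left(- \frac{20}{3}\right) = \frac{100}{3}$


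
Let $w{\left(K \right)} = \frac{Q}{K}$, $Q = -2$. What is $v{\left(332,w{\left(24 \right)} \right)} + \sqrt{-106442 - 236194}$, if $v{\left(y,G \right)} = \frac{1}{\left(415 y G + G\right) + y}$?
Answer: $- \frac{4}{44599} + 2 i \sqrt{85659} \approx -8.9688 \cdot 10^{-5} + 585.35 i$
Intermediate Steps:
$w{\left(K \right)} = - \frac{2}{K}$
$v{\left(y,G \right)} = \frac{1}{G + y + 415 G y}$ ($v{\left(y,G \right)} = \frac{1}{\left(415 G y + G\right) + y} = \frac{1}{\left(G + 415 G y\right) + y} = \frac{1}{G + y + 415 G y}$)
$v{\left(332,w{\left(24 \right)} \right)} + \sqrt{-106442 - 236194} = \frac{1}{- \frac{2}{24} + 332 + 415 \left(- \frac{2}{24}\right) 332} + \sqrt{-106442 - 236194} = \frac{1}{\left(-2\right) \frac{1}{24} + 332 + 415 \left(\left(-2\right) \frac{1}{24}\right) 332} + \sqrt{-342636} = \frac{1}{- \frac{1}{12} + 332 + 415 \left(- \frac{1}{12}\right) 332} + 2 i \sqrt{85659} = \frac{1}{- \frac{1}{12} + 332 - \frac{34445}{3}} + 2 i \sqrt{85659} = \frac{1}{- \frac{44599}{4}} + 2 i \sqrt{85659} = - \frac{4}{44599} + 2 i \sqrt{85659}$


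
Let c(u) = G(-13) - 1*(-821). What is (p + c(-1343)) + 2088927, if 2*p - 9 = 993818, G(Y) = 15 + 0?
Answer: 5173353/2 ≈ 2.5867e+6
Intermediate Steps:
G(Y) = 15
p = 993827/2 (p = 9/2 + (½)*993818 = 9/2 + 496909 = 993827/2 ≈ 4.9691e+5)
c(u) = 836 (c(u) = 15 - 1*(-821) = 15 + 821 = 836)
(p + c(-1343)) + 2088927 = (993827/2 + 836) + 2088927 = 995499/2 + 2088927 = 5173353/2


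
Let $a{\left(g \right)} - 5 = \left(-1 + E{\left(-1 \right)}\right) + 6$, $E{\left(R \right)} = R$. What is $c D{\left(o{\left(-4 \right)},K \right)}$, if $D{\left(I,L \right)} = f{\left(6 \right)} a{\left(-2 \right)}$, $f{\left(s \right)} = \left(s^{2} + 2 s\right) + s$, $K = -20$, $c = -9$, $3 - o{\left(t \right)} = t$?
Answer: $-4374$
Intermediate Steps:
$o{\left(t \right)} = 3 - t$
$a{\left(g \right)} = 9$ ($a{\left(g \right)} = 5 + \left(\left(-1 - 1\right) + 6\right) = 5 + \left(-2 + 6\right) = 5 + 4 = 9$)
$f{\left(s \right)} = s^{2} + 3 s$
$D{\left(I,L \right)} = 486$ ($D{\left(I,L \right)} = 6 \left(3 + 6\right) 9 = 6 \cdot 9 \cdot 9 = 54 \cdot 9 = 486$)
$c D{\left(o{\left(-4 \right)},K \right)} = \left(-9\right) 486 = -4374$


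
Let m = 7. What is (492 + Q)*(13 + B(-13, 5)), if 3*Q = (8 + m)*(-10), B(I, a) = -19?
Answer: -2652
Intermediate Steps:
Q = -50 (Q = ((8 + 7)*(-10))/3 = (15*(-10))/3 = (⅓)*(-150) = -50)
(492 + Q)*(13 + B(-13, 5)) = (492 - 50)*(13 - 19) = 442*(-6) = -2652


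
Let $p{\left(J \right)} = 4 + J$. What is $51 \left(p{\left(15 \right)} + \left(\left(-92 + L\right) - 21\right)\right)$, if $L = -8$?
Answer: $-5202$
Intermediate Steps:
$51 \left(p{\left(15 \right)} + \left(\left(-92 + L\right) - 21\right)\right) = 51 \left(\left(4 + 15\right) - 121\right) = 51 \left(19 - 121\right) = 51 \left(-102\right) = -5202$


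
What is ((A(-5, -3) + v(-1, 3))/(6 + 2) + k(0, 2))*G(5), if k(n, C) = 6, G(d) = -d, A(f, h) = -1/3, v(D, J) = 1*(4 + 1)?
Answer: -395/12 ≈ -32.917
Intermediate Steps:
v(D, J) = 5 (v(D, J) = 1*5 = 5)
A(f, h) = -⅓ (A(f, h) = -1*⅓ = -⅓)
((A(-5, -3) + v(-1, 3))/(6 + 2) + k(0, 2))*G(5) = ((-⅓ + 5)/(6 + 2) + 6)*(-1*5) = ((14/3)/8 + 6)*(-5) = ((14/3)*(⅛) + 6)*(-5) = (7/12 + 6)*(-5) = (79/12)*(-5) = -395/12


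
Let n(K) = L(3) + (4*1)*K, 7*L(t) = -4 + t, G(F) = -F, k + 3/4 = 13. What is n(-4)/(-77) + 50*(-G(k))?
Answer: 660501/1078 ≈ 612.71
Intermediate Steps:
k = 49/4 (k = -¾ + 13 = 49/4 ≈ 12.250)
L(t) = -4/7 + t/7 (L(t) = (-4 + t)/7 = -4/7 + t/7)
n(K) = -⅐ + 4*K (n(K) = (-4/7 + (⅐)*3) + (4*1)*K = (-4/7 + 3/7) + 4*K = -⅐ + 4*K)
n(-4)/(-77) + 50*(-G(k)) = (-⅐ + 4*(-4))/(-77) + 50*(-(-1)*49/4) = (-⅐ - 16)*(-1/77) + 50*(-1*(-49/4)) = -113/7*(-1/77) + 50*(49/4) = 113/539 + 1225/2 = 660501/1078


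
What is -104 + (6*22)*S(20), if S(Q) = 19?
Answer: 2404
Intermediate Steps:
-104 + (6*22)*S(20) = -104 + (6*22)*19 = -104 + 132*19 = -104 + 2508 = 2404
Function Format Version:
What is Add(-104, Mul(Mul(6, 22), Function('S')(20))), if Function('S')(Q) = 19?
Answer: 2404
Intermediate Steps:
Add(-104, Mul(Mul(6, 22), Function('S')(20))) = Add(-104, Mul(Mul(6, 22), 19)) = Add(-104, Mul(132, 19)) = Add(-104, 2508) = 2404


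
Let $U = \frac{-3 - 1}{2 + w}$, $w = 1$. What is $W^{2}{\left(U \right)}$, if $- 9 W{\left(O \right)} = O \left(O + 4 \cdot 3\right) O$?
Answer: $\frac{262144}{59049} \approx 4.4394$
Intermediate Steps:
$U = - \frac{4}{3}$ ($U = \frac{-3 - 1}{2 + 1} = - \frac{4}{3} \approx -1.3333$)
$W{\left(O \right)} = - \frac{O^{2} \left(12 + O\right)}{9}$ ($W{\left(O \right)} = - \frac{O \left(O + 4 \cdot 3\right) O}{9} = - \frac{O \left(O + 12\right) O}{9} = - \frac{O \left(12 + O\right) O}{9} = - \frac{O^{2} \left(12 + O\right)}{9}$)
$W^{2}{\left(U \right)} = \left(\frac{\left(- \frac{4}{3}\right)^{2} \left(-12 - - \frac{4}{3}\right)}{9}\right)^{2} = \left(\frac{1}{9} \cdot \frac{16}{9} \left(-12 + \frac{4}{3}\right)\right)^{2} = \left(\frac{1}{9} \cdot \frac{16}{9} \left(- \frac{32}{3}\right)\right)^{2} = \left(- \frac{512}{243}\right)^{2} = \frac{262144}{59049}$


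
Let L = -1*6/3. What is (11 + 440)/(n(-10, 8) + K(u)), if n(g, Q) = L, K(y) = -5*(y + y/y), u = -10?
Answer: 451/43 ≈ 10.488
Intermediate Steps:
K(y) = -5 - 5*y (K(y) = -5*(y + 1) = -5*(1 + y) = -5 - 5*y)
L = -2 (L = -6*1/3 = -2)
n(g, Q) = -2
(11 + 440)/(n(-10, 8) + K(u)) = (11 + 440)/(-2 + (-5 - 5*(-10))) = 451/(-2 + (-5 + 50)) = 451/(-2 + 45) = 451/43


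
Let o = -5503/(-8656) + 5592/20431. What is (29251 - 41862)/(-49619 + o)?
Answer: 2230264631696/8774995833439 ≈ 0.25416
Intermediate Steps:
o = 160836145/176850736 (o = -5503*(-1/8656) + 5592*(1/20431) = 5503/8656 + 5592/20431 = 160836145/176850736 ≈ 0.90945)
(29251 - 41862)/(-49619 + o) = (29251 - 41862)/(-49619 + 160836145/176850736) = -12611/(-8774995833439/176850736) = -12611*(-176850736/8774995833439) = 2230264631696/8774995833439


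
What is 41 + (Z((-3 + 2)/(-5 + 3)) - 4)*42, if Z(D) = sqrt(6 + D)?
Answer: -127 + 21*sqrt(26) ≈ -19.921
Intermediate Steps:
41 + (Z((-3 + 2)/(-5 + 3)) - 4)*42 = 41 + (sqrt(6 + (-3 + 2)/(-5 + 3)) - 4)*42 = 41 + (sqrt(6 - 1/(-2)) - 4)*42 = 41 + (sqrt(6 - 1*(-1/2)) - 4)*42 = 41 + (sqrt(6 + 1/2) - 4)*42 = 41 + (sqrt(13/2) - 4)*42 = 41 + (sqrt(26)/2 - 4)*42 = 41 + (-4 + sqrt(26)/2)*42 = 41 + (-168 + 21*sqrt(26)) = -127 + 21*sqrt(26)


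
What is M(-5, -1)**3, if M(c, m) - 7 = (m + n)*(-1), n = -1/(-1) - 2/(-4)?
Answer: 2197/8 ≈ 274.63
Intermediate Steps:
n = 3/2 (n = -1*(-1) - 2*(-1/4) = 1 + 1/2 = 3/2 ≈ 1.5000)
M(c, m) = 11/2 - m (M(c, m) = 7 + (m + 3/2)*(-1) = 7 + (3/2 + m)*(-1) = 7 + (-3/2 - m) = 11/2 - m)
M(-5, -1)**3 = (11/2 - 1*(-1))**3 = (11/2 + 1)**3 = (13/2)**3 = 2197/8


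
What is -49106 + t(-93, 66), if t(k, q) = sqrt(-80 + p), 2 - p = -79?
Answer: -49105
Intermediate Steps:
p = 81 (p = 2 - 1*(-79) = 2 + 79 = 81)
t(k, q) = 1 (t(k, q) = sqrt(-80 + 81) = sqrt(1) = 1)
-49106 + t(-93, 66) = -49106 + 1 = -49105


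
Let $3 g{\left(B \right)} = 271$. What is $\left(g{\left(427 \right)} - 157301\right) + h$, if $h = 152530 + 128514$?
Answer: $\frac{371500}{3} \approx 1.2383 \cdot 10^{5}$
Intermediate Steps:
$g{\left(B \right)} = \frac{271}{3}$ ($g{\left(B \right)} = \frac{1}{3} \cdot 271 = \frac{271}{3}$)
$h = 281044$
$\left(g{\left(427 \right)} - 157301\right) + h = \left(\frac{271}{3} - 157301\right) + 281044 = - \frac{471632}{3} + 281044 = \frac{371500}{3}$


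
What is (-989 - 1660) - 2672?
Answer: -5321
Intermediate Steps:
(-989 - 1660) - 2672 = -2649 - 2672 = -5321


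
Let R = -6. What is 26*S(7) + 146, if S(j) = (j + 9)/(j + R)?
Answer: 562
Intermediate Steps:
S(j) = (9 + j)/(-6 + j) (S(j) = (j + 9)/(j - 6) = (9 + j)/(-6 + j))
26*S(7) + 146 = 26*((9 + 7)/(-6 + 7)) + 146 = 26*(16/1) + 146 = 26*(1*16) + 146 = 26*16 + 146 = 416 + 146 = 562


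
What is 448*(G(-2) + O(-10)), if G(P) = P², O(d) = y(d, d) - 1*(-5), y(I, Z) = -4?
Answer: 2240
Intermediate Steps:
O(d) = 1 (O(d) = -4 - 1*(-5) = -4 + 5 = 1)
448*(G(-2) + O(-10)) = 448*((-2)² + 1) = 448*(4 + 1) = 448*5 = 2240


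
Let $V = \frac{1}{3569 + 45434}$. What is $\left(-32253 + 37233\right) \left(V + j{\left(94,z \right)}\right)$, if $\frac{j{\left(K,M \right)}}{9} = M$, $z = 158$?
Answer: $\frac{347017689660}{49003} \approx 7.0816 \cdot 10^{6}$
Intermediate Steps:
$j{\left(K,M \right)} = 9 M$
$V = \frac{1}{49003} \approx 2.0407 \cdot 10^{-5}$
$\left(-32253 + 37233\right) \left(V + j{\left(94,z \right)}\right) = \left(-32253 + 37233\right) \left(\frac{1}{49003} + 9 \cdot 158\right) = 4980 \left(\frac{1}{49003} + 1422\right) = 4980 \cdot \frac{69682267}{49003} = \frac{347017689660}{49003}$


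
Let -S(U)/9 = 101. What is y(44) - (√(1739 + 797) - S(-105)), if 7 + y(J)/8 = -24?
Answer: -1157 - 2*√634 ≈ -1207.4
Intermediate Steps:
y(J) = -248 (y(J) = -56 + 8*(-24) = -56 - 192 = -248)
S(U) = -909 (S(U) = -9*101 = -909)
y(44) - (√(1739 + 797) - S(-105)) = -248 - (√(1739 + 797) - 1*(-909)) = -248 - (√2536 + 909) = -248 - (2*√634 + 909) = -248 - (909 + 2*√634) = -248 + (-909 - 2*√634) = -1157 - 2*√634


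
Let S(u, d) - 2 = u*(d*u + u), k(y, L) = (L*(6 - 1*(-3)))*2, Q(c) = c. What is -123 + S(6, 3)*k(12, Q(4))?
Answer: 10389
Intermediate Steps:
k(y, L) = 18*L (k(y, L) = (L*(6 + 3))*2 = (L*9)*2 = (9*L)*2 = 18*L)
S(u, d) = 2 + u*(u + d*u) (S(u, d) = 2 + u*(d*u + u) = 2 + u*(u + d*u))
-123 + S(6, 3)*k(12, Q(4)) = -123 + (2 + 6**2 + 3*6**2)*(18*4) = -123 + (2 + 36 + 3*36)*72 = -123 + (2 + 36 + 108)*72 = -123 + 146*72 = -123 + 10512 = 10389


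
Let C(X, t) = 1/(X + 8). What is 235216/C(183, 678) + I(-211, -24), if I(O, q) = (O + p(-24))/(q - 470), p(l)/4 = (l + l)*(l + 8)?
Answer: 22193567603/494 ≈ 4.4926e+7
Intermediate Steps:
C(X, t) = 1/(8 + X)
p(l) = 8*l*(8 + l) (p(l) = 4*((l + l)*(l + 8)) = 4*((2*l)*(8 + l)) = 4*(2*l*(8 + l)) = 8*l*(8 + l))
I(O, q) = (3072 + O)/(-470 + q) (I(O, q) = (O + 8*(-24)*(8 - 24))/(q - 470) = (O + 8*(-24)*(-16))/(-470 + q) = (O + 3072)/(-470 + q) = (3072 + O)/(-470 + q))
235216/C(183, 678) + I(-211, -24) = 235216/(1/(8 + 183)) + (3072 - 211)/(-470 - 24) = 235216/(1/191) + 2861/(-494) = 235216/(1/191) - 1/494*2861 = 235216*191 - 2861/494 = 44926256 - 2861/494 = 22193567603/494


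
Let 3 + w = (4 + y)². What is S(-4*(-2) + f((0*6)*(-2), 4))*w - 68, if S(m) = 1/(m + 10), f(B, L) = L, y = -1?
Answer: -745/11 ≈ -67.727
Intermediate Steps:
w = 6 (w = -3 + (4 - 1)² = -3 + 3² = -3 + 9 = 6)
S(m) = 1/(10 + m)
S(-4*(-2) + f((0*6)*(-2), 4))*w - 68 = 6/(10 + (-4*(-2) + 4)) - 68 = 6/(10 + (8 + 4)) - 68 = 6/(10 + 12) - 68 = 6/22 - 68 = (1/22)*6 - 68 = 3/11 - 68 = -745/11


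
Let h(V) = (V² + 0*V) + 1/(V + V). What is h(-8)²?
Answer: 1046529/256 ≈ 4088.0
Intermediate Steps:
h(V) = V² + 1/(2*V) (h(V) = (V² + 0) + 1/(2*V) = V² + 1/(2*V))
h(-8)² = ((½ + (-8)³)/(-8))² = (-(½ - 512)/8)² = (-⅛*(-1023/2))² = (1023/16)² = 1046529/256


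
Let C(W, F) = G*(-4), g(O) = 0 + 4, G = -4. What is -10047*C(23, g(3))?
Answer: -160752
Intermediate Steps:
g(O) = 4
C(W, F) = 16 (C(W, F) = -4*(-4) = 16)
-10047*C(23, g(3)) = -10047*16 = -160752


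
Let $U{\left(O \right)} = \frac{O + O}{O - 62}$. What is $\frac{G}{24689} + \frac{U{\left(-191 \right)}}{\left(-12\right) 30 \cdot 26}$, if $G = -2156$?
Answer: $- \frac{365357977}{4176109080} \approx -0.087488$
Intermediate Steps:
$U{\left(O \right)} = \frac{2 O}{-62 + O}$
$\frac{G}{24689} + \frac{U{\left(-191 \right)}}{\left(-12\right) 30 \cdot 26} = - \frac{2156}{24689} + \frac{2 \left(-191\right) \frac{1}{-62 - 191}}{\left(-12\right) 30 \cdot 26} = \left(-2156\right) \frac{1}{24689} + \frac{2 \left(-191\right) \frac{1}{-253}}{\left(-360\right) 26} = - \frac{308}{3527} + \frac{2 \left(-191\right) \left(- \frac{1}{253}\right)}{-9360} = - \frac{308}{3527} + \frac{382}{253} \left(- \frac{1}{9360}\right) = - \frac{308}{3527} - \frac{191}{1184040} = - \frac{365357977}{4176109080}$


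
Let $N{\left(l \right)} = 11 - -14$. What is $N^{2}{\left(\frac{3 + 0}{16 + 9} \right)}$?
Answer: $625$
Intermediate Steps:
$N{\left(l \right)} = 25$ ($N{\left(l \right)} = 11 + 14 = 25$)
$N^{2}{\left(\frac{3 + 0}{16 + 9} \right)} = 25^{2} = 625$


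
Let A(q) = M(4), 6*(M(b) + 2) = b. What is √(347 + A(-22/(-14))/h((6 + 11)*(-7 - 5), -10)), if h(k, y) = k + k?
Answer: 7*√73678/102 ≈ 18.628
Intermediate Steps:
M(b) = -2 + b/6
A(q) = -4/3 (A(q) = -2 + (⅙)*4 = -2 + ⅔ = -4/3)
h(k, y) = 2*k
√(347 + A(-22/(-14))/h((6 + 11)*(-7 - 5), -10)) = √(347 - 4*1/(2*(-7 - 5)*(6 + 11))/3) = √(347 - 4/(3*(2*(17*(-12))))) = √(347 - 4/(3*(2*(-204)))) = √(347 - 4/3/(-408)) = √(347 - 4/3*(-1/408)) = √(347 + 1/306) = √(106183/306) = 7*√73678/102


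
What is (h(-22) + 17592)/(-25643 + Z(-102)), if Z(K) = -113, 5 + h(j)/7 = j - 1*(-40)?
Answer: -17683/25756 ≈ -0.68656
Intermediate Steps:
h(j) = 245 + 7*j (h(j) = -35 + 7*(j - 1*(-40)) = -35 + 7*(j + 40) = -35 + 7*(40 + j) = -35 + (280 + 7*j) = 245 + 7*j)
(h(-22) + 17592)/(-25643 + Z(-102)) = ((245 + 7*(-22)) + 17592)/(-25643 - 113) = ((245 - 154) + 17592)/(-25756) = (91 + 17592)*(-1/25756) = 17683*(-1/25756) = -17683/25756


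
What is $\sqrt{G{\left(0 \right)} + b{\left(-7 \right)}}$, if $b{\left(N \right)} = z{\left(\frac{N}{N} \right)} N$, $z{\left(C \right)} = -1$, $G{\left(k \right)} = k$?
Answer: $\sqrt{7} \approx 2.6458$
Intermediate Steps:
$b{\left(N \right)} = - N$
$\sqrt{G{\left(0 \right)} + b{\left(-7 \right)}} = \sqrt{0 - -7} = \sqrt{0 + 7} = \sqrt{7}$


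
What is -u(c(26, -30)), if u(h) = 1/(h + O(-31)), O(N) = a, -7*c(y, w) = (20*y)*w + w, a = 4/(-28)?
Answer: -7/15629 ≈ -0.00044789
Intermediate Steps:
a = -⅐ (a = 4*(-1/28) = -⅐ ≈ -0.14286)
c(y, w) = -w/7 - 20*w*y/7 (c(y, w) = -((20*y)*w + w)/7 = -(20*w*y + w)/7 = -(w + 20*w*y)/7 = -w/7 - 20*w*y/7)
O(N) = -⅐
u(h) = 1/(-⅐ + h) (u(h) = 1/(h - ⅐) = 1/(-⅐ + h))
-u(c(26, -30)) = -7/(-1 + 7*(-⅐*(-30)*(1 + 20*26))) = -7/(-1 + 7*(-⅐*(-30)*(1 + 520))) = -7/(-1 + 7*(-⅐*(-30)*521)) = -7/(-1 + 7*(15630/7)) = -7/(-1 + 15630) = -7/15629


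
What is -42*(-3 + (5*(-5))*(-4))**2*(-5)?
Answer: 1975890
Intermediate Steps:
-42*(-3 + (5*(-5))*(-4))**2*(-5) = -42*(-3 - 25*(-4))**2*(-5) = -42*(-3 + 100)**2*(-5) = -42*97**2*(-5) = -42*9409*(-5) = -395178*(-5) = 1975890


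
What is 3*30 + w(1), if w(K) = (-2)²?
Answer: 94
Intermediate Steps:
w(K) = 4
3*30 + w(1) = 3*30 + 4 = 90 + 4 = 94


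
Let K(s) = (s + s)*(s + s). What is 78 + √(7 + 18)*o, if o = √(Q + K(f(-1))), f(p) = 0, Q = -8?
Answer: 78 + 10*I*√2 ≈ 78.0 + 14.142*I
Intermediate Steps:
K(s) = 4*s² (K(s) = (2*s)*(2*s) = 4*s²)
o = 2*I*√2 (o = √(-8 + 4*0²) = √(-8 + 4*0) = √(-8 + 0) = √(-8) = 2*I*√2 ≈ 2.8284*I)
78 + √(7 + 18)*o = 78 + √(7 + 18)*(2*I*√2) = 78 + √25*(2*I*√2) = 78 + 5*(2*I*√2) = 78 + 10*I*√2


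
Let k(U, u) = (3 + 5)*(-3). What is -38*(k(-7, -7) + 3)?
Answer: 798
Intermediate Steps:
k(U, u) = -24 (k(U, u) = 8*(-3) = -24)
-38*(k(-7, -7) + 3) = -38*(-24 + 3) = -38*(-21) = 798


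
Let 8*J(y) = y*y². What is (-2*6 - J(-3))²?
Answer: 4761/64 ≈ 74.391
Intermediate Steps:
J(y) = y³/8 (J(y) = (y*y²)/8 = y³/8)
(-2*6 - J(-3))² = (-2*6 - (-3)³/8)² = (-12 - (-27)/8)² = (-12 - 1*(-27/8))² = (-12 + 27/8)² = (-69/8)² = 4761/64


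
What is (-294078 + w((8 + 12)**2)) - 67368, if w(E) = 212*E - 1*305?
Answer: -276951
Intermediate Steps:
w(E) = -305 + 212*E (w(E) = 212*E - 305 = -305 + 212*E)
(-294078 + w((8 + 12)**2)) - 67368 = (-294078 + (-305 + 212*(8 + 12)**2)) - 67368 = (-294078 + (-305 + 212*20**2)) - 67368 = (-294078 + (-305 + 212*400)) - 67368 = (-294078 + (-305 + 84800)) - 67368 = (-294078 + 84495) - 67368 = -209583 - 67368 = -276951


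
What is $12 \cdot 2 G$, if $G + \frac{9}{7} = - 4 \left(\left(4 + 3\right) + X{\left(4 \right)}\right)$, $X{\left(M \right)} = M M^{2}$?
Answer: $- \frac{47928}{7} \approx -6846.9$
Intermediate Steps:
$X{\left(M \right)} = M^{3}$
$G = - \frac{1997}{7}$ ($G = - \frac{9}{7} - 4 \left(\left(4 + 3\right) + 4^{3}\right) = - \frac{9}{7} - 4 \left(7 + 64\right) = - \frac{9}{7} - 284 = - \frac{1997}{7} \approx -285.29$)
$12 \cdot 2 G = 12 \cdot 2 \left(- \frac{1997}{7}\right) = 24 \left(- \frac{1997}{7}\right) = - \frac{47928}{7}$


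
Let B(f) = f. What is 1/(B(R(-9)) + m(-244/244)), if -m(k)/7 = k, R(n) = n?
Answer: -½ ≈ -0.50000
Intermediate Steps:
m(k) = -7*k
1/(B(R(-9)) + m(-244/244)) = 1/(-9 - (-1708)/244) = 1/(-9 - 7*(-1)) = 1/(-9 + 7) = 1/(-2) = -½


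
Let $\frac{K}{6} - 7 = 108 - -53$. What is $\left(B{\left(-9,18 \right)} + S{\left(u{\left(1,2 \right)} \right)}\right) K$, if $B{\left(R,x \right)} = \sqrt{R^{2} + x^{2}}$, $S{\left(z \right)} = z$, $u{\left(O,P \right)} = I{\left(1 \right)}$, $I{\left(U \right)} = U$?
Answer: $1008 + 9072 \sqrt{5} \approx 21294.0$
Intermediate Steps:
$u{\left(O,P \right)} = 1$
$K = 1008$ ($K = 42 + 6 \left(108 - -53\right) = 42 + 6 \left(108 + 53\right) = 42 + 6 \cdot 161 = 42 + 966 = 1008$)
$\left(B{\left(-9,18 \right)} + S{\left(u{\left(1,2 \right)} \right)}\right) K = \left(\sqrt{\left(-9\right)^{2} + 18^{2}} + 1\right) 1008 = \left(\sqrt{81 + 324} + 1\right) 1008 = \left(\sqrt{405} + 1\right) 1008 = \left(9 \sqrt{5} + 1\right) 1008 = \left(1 + 9 \sqrt{5}\right) 1008 = 1008 + 9072 \sqrt{5}$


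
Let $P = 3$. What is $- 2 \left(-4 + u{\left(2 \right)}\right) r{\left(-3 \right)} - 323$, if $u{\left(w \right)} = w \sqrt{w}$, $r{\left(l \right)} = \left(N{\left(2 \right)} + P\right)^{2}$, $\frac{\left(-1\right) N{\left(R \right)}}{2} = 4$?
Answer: $-123 - 100 \sqrt{2} \approx -264.42$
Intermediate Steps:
$N{\left(R \right)} = -8$ ($N{\left(R \right)} = \left(-2\right) 4 = -8$)
$r{\left(l \right)} = 25$ ($r{\left(l \right)} = \left(-8 + 3\right)^{2} = \left(-5\right)^{2} = 25$)
$u{\left(w \right)} = w^{\frac{3}{2}}$
$- 2 \left(-4 + u{\left(2 \right)}\right) r{\left(-3 \right)} - 323 = - 2 \left(-4 + 2^{\frac{3}{2}}\right) 25 - 323 = - 2 \left(-4 + 2 \sqrt{2}\right) 25 - 323 = \left(8 - 4 \sqrt{2}\right) 25 - 323 = \left(200 - 100 \sqrt{2}\right) - 323 = -123 - 100 \sqrt{2}$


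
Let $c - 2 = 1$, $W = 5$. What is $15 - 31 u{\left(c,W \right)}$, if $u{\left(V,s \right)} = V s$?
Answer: $-450$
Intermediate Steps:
$c = 3$ ($c = 2 + 1 = 3$)
$15 - 31 u{\left(c,W \right)} = 15 - 31 \cdot 3 \cdot 5 = 15 - 465 = -450$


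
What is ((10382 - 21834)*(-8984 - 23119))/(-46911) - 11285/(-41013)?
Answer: -5025878590531/641320281 ≈ -7836.8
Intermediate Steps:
((10382 - 21834)*(-8984 - 23119))/(-46911) - 11285/(-41013) = -11452*(-32103)*(-1/46911) - 11285*(-1/41013) = 367643556*(-1/46911) + 11285/41013 = -122547852/15637 + 11285/41013 = -5025878590531/641320281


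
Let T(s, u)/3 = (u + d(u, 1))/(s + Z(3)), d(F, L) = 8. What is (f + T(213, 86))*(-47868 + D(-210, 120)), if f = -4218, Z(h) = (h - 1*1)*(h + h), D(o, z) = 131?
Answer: 15097112672/75 ≈ 2.0129e+8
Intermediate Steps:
Z(h) = 2*h*(-1 + h) (Z(h) = (h - 1)*(2*h) = (-1 + h)*(2*h) = 2*h*(-1 + h))
T(s, u) = 3*(8 + u)/(12 + s) (T(s, u) = 3*((u + 8)/(s + 2*3*(-1 + 3))) = 3*((8 + u)/(s + 2*3*2)) = 3*((8 + u)/(s + 12)) = 3*((8 + u)/(12 + s)) = 3*(8 + u)/(12 + s))
(f + T(213, 86))*(-47868 + D(-210, 120)) = (-4218 + 3*(8 + 86)/(12 + 213))*(-47868 + 131) = (-4218 + 3*94/225)*(-47737) = (-4218 + 3*(1/225)*94)*(-47737) = (-4218 + 94/75)*(-47737) = -316256/75*(-47737) = 15097112672/75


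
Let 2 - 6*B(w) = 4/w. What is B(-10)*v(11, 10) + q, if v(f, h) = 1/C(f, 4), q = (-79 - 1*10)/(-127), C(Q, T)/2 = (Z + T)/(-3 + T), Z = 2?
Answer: 2797/3810 ≈ 0.73412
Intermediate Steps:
B(w) = ⅓ - 2/(3*w)
C(Q, T) = 2*(2 + T)/(-3 + T) (C(Q, T) = 2*((2 + T)/(-3 + T)) = 2*(2 + T)/(-3 + T))
q = 89/127 (q = (-79 - 10)*(-1/127) = -89*(-1/127) = 89/127 ≈ 0.70079)
v(f, h) = 1/12 (v(f, h) = 1/(2*(2 + 4)/(-3 + 4)) = 1/(2*6/1) = 1/(2*1*6) = 1/12)
B(-10)*v(11, 10) + q = ((⅓)*(-2 - 10)/(-10))*(1/12) + 89/127 = ((⅓)*(-⅒)*(-12))*(1/12) + 89/127 = (⅖)*(1/12) + 89/127 = 1/30 + 89/127 = 2797/3810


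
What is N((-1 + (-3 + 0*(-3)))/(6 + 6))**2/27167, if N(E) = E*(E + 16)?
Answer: 2209/2200527 ≈ 0.0010039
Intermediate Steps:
N(E) = E*(16 + E)
N((-1 + (-3 + 0*(-3)))/(6 + 6))**2/27167 = (((-1 + (-3 + 0*(-3)))/(6 + 6))*(16 + (-1 + (-3 + 0*(-3)))/(6 + 6)))**2/27167 = (((-1 + (-3 + 0))/12)*(16 + (-1 + (-3 + 0))/12))**2*(1/27167) = (((-1 - 3)*(1/12))*(16 + (-1 - 3)*(1/12)))**2*(1/27167) = ((-4*1/12)*(16 - 4*1/12))**2*(1/27167) = (-(16 - 1/3)/3)**2*(1/27167) = (-1/3*47/3)**2*(1/27167) = (-47/9)**2*(1/27167) = (2209/81)*(1/27167) = 2209/2200527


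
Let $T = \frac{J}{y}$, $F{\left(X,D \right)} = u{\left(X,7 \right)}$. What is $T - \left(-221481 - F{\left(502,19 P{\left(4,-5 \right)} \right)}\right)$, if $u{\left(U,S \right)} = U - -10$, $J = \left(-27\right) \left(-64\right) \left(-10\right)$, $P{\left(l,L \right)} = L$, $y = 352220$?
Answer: $\frac{3909517859}{17611} \approx 2.2199 \cdot 10^{5}$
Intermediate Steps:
$J = -17280$ ($J = 1728 \left(-10\right) = -17280$)
$u{\left(U,S \right)} = 10 + U$ ($u{\left(U,S \right)} = U + 10 = 10 + U$)
$F{\left(X,D \right)} = 10 + X$
$T = - \frac{864}{17611}$ ($T = - \frac{17280}{352220} = \left(-17280\right) \frac{1}{352220} = - \frac{864}{17611} \approx -0.04906$)
$T - \left(-221481 - F{\left(502,19 P{\left(4,-5 \right)} \right)}\right) = - \frac{864}{17611} - \left(-221481 - \left(10 + 502\right)\right) = - \frac{864}{17611} - \left(-221481 - 512\right) = - \frac{864}{17611} - -221993 = - \frac{864}{17611} + 221993 = \frac{3909517859}{17611}$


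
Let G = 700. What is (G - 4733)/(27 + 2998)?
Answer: -4033/3025 ≈ -1.3332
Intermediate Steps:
(G - 4733)/(27 + 2998) = (700 - 4733)/(27 + 2998) = -4033/3025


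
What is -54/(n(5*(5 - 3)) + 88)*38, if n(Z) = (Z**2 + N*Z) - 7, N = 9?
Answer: -2052/271 ≈ -7.5720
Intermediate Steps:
n(Z) = -7 + Z**2 + 9*Z (n(Z) = (Z**2 + 9*Z) - 7 = -7 + Z**2 + 9*Z)
-54/(n(5*(5 - 3)) + 88)*38 = -54/((-7 + (5*(5 - 3))**2 + 9*(5*(5 - 3))) + 88)*38 = -54/((-7 + (5*2)**2 + 9*(5*2)) + 88)*38 = -54/((-7 + 10**2 + 9*10) + 88)*38 = -54/((-7 + 100 + 90) + 88)*38 = -54/(183 + 88)*38 = -54/271*38 = -2052/271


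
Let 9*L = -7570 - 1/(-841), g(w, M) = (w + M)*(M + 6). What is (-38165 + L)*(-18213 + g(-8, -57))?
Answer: 488716067788/841 ≈ 5.8111e+8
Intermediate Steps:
g(w, M) = (6 + M)*(M + w) (g(w, M) = (M + w)*(6 + M) = (6 + M)*(M + w))
L = -2122123/2523 (L = (-7570 - 1/(-841))/9 = (-7570 - 1*(-1/841))/9 = (-7570 + 1/841)/9 = (⅑)*(-6366369/841) = -2122123/2523 ≈ -841.11)
(-38165 + L)*(-18213 + g(-8, -57)) = (-38165 - 2122123/2523)*(-18213 + ((-57)² + 6*(-57) + 6*(-8) - 57*(-8))) = -98412418*(-18213 + (3249 - 342 - 48 + 456))/2523 = -98412418*(-18213 + 3315)/2523 = -98412418/2523*(-14898) = 488716067788/841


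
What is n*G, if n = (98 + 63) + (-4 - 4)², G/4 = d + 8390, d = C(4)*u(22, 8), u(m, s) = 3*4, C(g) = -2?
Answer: 7529400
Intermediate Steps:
u(m, s) = 12
d = -24 (d = -2*12 = -24)
G = 33464 (G = 4*(-24 + 8390) = 4*8366 = 33464)
n = 225 (n = 161 + (-8)² = 161 + 64 = 225)
n*G = 225*33464 = 7529400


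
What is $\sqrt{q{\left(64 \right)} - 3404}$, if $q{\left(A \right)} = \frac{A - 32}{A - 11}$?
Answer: $\frac{2 i \sqrt{2390035}}{53} \approx 58.339 i$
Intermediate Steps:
$q{\left(A \right)} = \frac{-32 + A}{-11 + A}$
$\sqrt{q{\left(64 \right)} - 3404} = \sqrt{\frac{-32 + 64}{-11 + 64} - 3404} = \sqrt{\frac{1}{53} \cdot 32 - 3404} = \sqrt{\frac{32}{53} - 3404} = \sqrt{- \frac{180380}{53}} = \frac{2 i \sqrt{2390035}}{53}$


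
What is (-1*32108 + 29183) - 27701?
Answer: -30626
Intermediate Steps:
(-1*32108 + 29183) - 27701 = (-32108 + 29183) - 27701 = -2925 - 27701 = -30626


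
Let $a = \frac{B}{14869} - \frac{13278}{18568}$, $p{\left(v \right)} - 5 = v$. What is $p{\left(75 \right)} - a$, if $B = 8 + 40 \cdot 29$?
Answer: $\frac{11131375259}{138043796} \approx 80.637$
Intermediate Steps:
$p{\left(v \right)} = 5 + v$
$B = 1168$ ($B = 8 + 1160 = 1168$)
$a = - \frac{87871579}{138043796}$ ($a = \frac{1168}{14869} - \frac{13278}{18568} = 1168 \cdot \frac{1}{14869} - \frac{6639}{9284} = \frac{1168}{14869} - \frac{6639}{9284} = - \frac{87871579}{138043796} \approx -0.63655$)
$p{\left(75 \right)} - a = \left(5 + 75\right) - - \frac{87871579}{138043796} = 80 + \frac{87871579}{138043796} = \frac{11131375259}{138043796}$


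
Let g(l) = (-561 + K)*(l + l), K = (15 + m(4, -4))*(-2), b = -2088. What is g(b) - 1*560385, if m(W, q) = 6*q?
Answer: 1707183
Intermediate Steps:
K = 18 (K = (15 + 6*(-4))*(-2) = (15 - 24)*(-2) = -9*(-2) = 18)
g(l) = -1086*l (g(l) = (-561 + 18)*(l + l) = -1086*l)
g(b) - 1*560385 = -1086*(-2088) - 1*560385 = 2267568 - 560385 = 1707183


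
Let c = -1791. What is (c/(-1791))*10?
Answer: 10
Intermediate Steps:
(c/(-1791))*10 = -1791/(-1791)*10 = -1791*(-1/1791)*10 = 1*10 = 10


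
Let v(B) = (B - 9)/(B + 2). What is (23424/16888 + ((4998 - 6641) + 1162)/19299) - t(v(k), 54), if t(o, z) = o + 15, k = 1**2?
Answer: -446970250/40740189 ≈ -10.971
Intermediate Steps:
k = 1
v(B) = (-9 + B)/(2 + B)
t(o, z) = 15 + o
(23424/16888 + ((4998 - 6641) + 1162)/19299) - t(v(k), 54) = (23424/16888 + ((4998 - 6641) + 1162)/19299) - (15 + (-9 + 1)/(2 + 1)) = (23424*(1/16888) + (-1643 + 1162)*(1/19299)) - (15 - 8/3) = (2928/2111 - 481*1/19299) - (15 + (1/3)*(-8)) = (2928/2111 - 481/19299) - (15 - 8/3) = 55492081/40740189 - 1*37/3 = 55492081/40740189 - 37/3 = -446970250/40740189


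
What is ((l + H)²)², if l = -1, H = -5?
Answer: 1296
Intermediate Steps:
((l + H)²)² = ((-1 - 5)²)² = ((-6)²)² = 36² = 1296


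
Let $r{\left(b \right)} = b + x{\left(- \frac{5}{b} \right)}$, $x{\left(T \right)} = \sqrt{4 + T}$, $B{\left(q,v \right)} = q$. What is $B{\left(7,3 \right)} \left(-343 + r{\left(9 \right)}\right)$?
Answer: $-2338 + \frac{7 \sqrt{31}}{3} \approx -2325.0$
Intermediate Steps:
$r{\left(b \right)} = b + \sqrt{4 - \frac{5}{b}}$
$B{\left(7,3 \right)} \left(-343 + r{\left(9 \right)}\right) = 7 \left(-343 + \left(9 + \sqrt{4 - \frac{5}{9}}\right)\right) = 7 \left(-343 + \left(9 + \sqrt{\frac{31}{9}}\right)\right) = 7 \left(-343 + \left(9 + \frac{\sqrt{31}}{3}\right)\right) = 7 \left(-334 + \frac{\sqrt{31}}{3}\right) = -2338 + \frac{7 \sqrt{31}}{3}$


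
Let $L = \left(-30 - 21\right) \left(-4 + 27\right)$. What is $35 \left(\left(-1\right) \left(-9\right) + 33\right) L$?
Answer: $-1724310$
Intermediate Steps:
$L = -1173$ ($L = \left(-51\right) 23 = -1173$)
$35 \left(\left(-1\right) \left(-9\right) + 33\right) L = 35 \left(\left(-1\right) \left(-9\right) + 33\right) \left(-1173\right) = 35 \left(9 + 33\right) \left(-1173\right) = 35 \cdot 42 \left(-1173\right) = 1470 \left(-1173\right) = -1724310$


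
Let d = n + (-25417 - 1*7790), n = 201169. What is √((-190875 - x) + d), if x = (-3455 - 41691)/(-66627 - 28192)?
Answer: I*√206006878281367/94819 ≈ 151.37*I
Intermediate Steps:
x = 45146/94819 (x = -45146/(-94819) = -45146*(-1/94819) = 45146/94819 ≈ 0.47613)
d = 167962 (d = 201169 + (-25417 - 1*7790) = 201169 + (-25417 - 7790) = 201169 - 33207 = 167962)
√((-190875 - x) + d) = √((-190875 - 1*45146/94819) + 167962) = √((-190875 - 45146/94819) + 167962) = √(-18098621771/94819 + 167962) = √(-2172632893/94819) = I*√206006878281367/94819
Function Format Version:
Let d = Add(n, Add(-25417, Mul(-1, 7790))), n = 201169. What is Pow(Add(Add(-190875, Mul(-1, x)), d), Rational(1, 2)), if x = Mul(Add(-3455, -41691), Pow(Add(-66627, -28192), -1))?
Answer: Mul(Rational(1, 94819), I, Pow(206006878281367, Rational(1, 2))) ≈ Mul(151.37, I)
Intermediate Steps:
x = Rational(45146, 94819) (x = Mul(-45146, Pow(-94819, -1)) = Mul(-45146, Rational(-1, 94819)) = Rational(45146, 94819) ≈ 0.47613)
d = 167962 (d = Add(201169, Add(-25417, Mul(-1, 7790))) = Add(201169, Add(-25417, -7790)) = Add(201169, -33207) = 167962)
Pow(Add(Add(-190875, Mul(-1, x)), d), Rational(1, 2)) = Pow(Add(Add(-190875, Mul(-1, Rational(45146, 94819))), 167962), Rational(1, 2)) = Pow(Add(Add(-190875, Rational(-45146, 94819)), 167962), Rational(1, 2)) = Pow(Add(Rational(-18098621771, 94819), 167962), Rational(1, 2)) = Pow(Rational(-2172632893, 94819), Rational(1, 2)) = Mul(Rational(1, 94819), I, Pow(206006878281367, Rational(1, 2)))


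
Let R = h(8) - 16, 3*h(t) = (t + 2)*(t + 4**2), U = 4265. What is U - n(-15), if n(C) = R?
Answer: 4201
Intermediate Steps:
h(t) = (2 + t)*(16 + t)/3 (h(t) = ((t + 2)*(t + 4**2))/3 = ((2 + t)*(t + 16))/3 = ((2 + t)*(16 + t))/3 = (2 + t)*(16 + t)/3)
R = 64 (R = (32/3 + 6*8 + (1/3)*8**2) - 16 = (32/3 + 48 + (1/3)*64) - 16 = (32/3 + 48 + 64/3) - 16 = 80 - 16 = 64)
n(C) = 64
U - n(-15) = 4265 - 1*64 = 4265 - 64 = 4201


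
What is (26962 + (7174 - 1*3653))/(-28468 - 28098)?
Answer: -30483/56566 ≈ -0.53889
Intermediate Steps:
(26962 + (7174 - 1*3653))/(-28468 - 28098) = (26962 + (7174 - 3653))/(-56566) = (26962 + 3521)*(-1/56566) = 30483*(-1/56566) = -30483/56566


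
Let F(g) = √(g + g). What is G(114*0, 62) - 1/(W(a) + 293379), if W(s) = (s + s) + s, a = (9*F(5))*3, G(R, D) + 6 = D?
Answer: 1606661780119/28690390677 + 9*√10/9563463559 ≈ 56.000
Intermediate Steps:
F(g) = √2*√g (F(g) = √(2*g) = √2*√g)
G(R, D) = -6 + D
a = 27*√10 (a = (9*(√2*√5))*3 = (9*√10)*3 = 27*√10 ≈ 85.381)
W(s) = 3*s (W(s) = 2*s + s = 3*s)
G(114*0, 62) - 1/(W(a) + 293379) = (-6 + 62) - 1/(3*(27*√10) + 293379) = 56 - 1/(81*√10 + 293379) = 56 - 1/(293379 + 81*√10)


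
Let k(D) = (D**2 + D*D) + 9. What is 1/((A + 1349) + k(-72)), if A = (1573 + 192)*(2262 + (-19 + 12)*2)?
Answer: 1/3979446 ≈ 2.5129e-7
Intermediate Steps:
k(D) = 9 + 2*D**2 (k(D) = (D**2 + D**2) + 9 = 2*D**2 + 9 = 9 + 2*D**2)
A = 3967720 (A = 1765*(2262 - 7*2) = 1765*(2262 - 14) = 1765*2248 = 3967720)
1/((A + 1349) + k(-72)) = 1/((3967720 + 1349) + (9 + 2*(-72)**2)) = 1/(3969069 + (9 + 2*5184)) = 1/(3969069 + (9 + 10368)) = 1/(3969069 + 10377) = 1/3979446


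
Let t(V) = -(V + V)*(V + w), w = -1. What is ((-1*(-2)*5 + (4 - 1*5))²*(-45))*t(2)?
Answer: 14580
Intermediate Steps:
t(V) = -2*V*(-1 + V) (t(V) = -(V + V)*(V - 1) = -2*V*(-1 + V))
((-1*(-2)*5 + (4 - 1*5))²*(-45))*t(2) = ((-1*(-2)*5 + (4 - 1*5))²*(-45))*(2*2*(1 - 1*2)) = ((2*5 + (4 - 5))²*(-45))*(2*2*(1 - 2)) = ((10 - 1)²*(-45))*(2*2*(-1)) = (9²*(-45))*(-4) = (81*(-45))*(-4) = -3645*(-4) = 14580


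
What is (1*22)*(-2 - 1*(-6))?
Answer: 88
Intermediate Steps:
(1*22)*(-2 - 1*(-6)) = 22*(-2 + 6) = 22*4 = 88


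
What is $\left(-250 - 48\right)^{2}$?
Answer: $88804$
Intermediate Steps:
$\left(-250 - 48\right)^{2} = \left(-298\right)^{2} = 88804$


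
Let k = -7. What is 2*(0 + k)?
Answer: -14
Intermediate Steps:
2*(0 + k) = 2*(0 - 7) = 2*(-7) = -14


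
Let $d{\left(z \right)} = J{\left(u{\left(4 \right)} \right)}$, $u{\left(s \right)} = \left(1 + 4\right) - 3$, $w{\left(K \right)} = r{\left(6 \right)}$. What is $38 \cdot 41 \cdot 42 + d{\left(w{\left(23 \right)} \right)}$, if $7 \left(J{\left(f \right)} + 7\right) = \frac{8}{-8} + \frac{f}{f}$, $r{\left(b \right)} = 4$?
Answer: $65429$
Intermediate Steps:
$w{\left(K \right)} = 4$
$u{\left(s \right)} = 2$ ($u{\left(s \right)} = 5 - 3 = 2$)
$J{\left(f \right)} = -7$ ($J{\left(f \right)} = -7 + \frac{\frac{8}{-8} + \frac{f}{f}}{7} = -7 + \frac{8 \left(- \frac{1}{8}\right) + 1}{7} = -7 + \frac{-1 + 1}{7} = -7 + \frac{1}{7} \cdot 0 = -7 + 0 = -7$)
$d{\left(z \right)} = -7$
$38 \cdot 41 \cdot 42 + d{\left(w{\left(23 \right)} \right)} = 38 \cdot 41 \cdot 42 - 7 = 1558 \cdot 42 - 7 = 65436 - 7 = 65429$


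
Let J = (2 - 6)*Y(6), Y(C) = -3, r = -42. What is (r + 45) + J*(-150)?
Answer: -1797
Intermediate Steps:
J = 12 (J = (2 - 6)*(-3) = -4*(-3) = 12)
(r + 45) + J*(-150) = (-42 + 45) + 12*(-150) = 3 - 1800 = -1797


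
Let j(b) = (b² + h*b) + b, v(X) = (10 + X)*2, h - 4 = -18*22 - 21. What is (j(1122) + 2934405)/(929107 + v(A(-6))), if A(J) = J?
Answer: 248735/61941 ≈ 4.0157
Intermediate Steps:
h = -413 (h = 4 + (-18*22 - 21) = 4 + (-396 - 21) = 4 - 417 = -413)
v(X) = 20 + 2*X
j(b) = b² - 412*b (j(b) = (b² - 413*b) + b = b² - 412*b)
(j(1122) + 2934405)/(929107 + v(A(-6))) = (1122*(-412 + 1122) + 2934405)/(929107 + (20 + 2*(-6))) = (1122*710 + 2934405)/(929107 + (20 - 12)) = (796620 + 2934405)/(929107 + 8) = 3731025/929115 = 3731025*(1/929115) = 248735/61941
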